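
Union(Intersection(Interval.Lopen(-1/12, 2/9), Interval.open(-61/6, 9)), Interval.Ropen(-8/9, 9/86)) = Interval(-8/9, 2/9)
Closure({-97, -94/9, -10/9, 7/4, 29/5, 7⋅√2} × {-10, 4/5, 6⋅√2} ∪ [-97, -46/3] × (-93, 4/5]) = ([-97, -46/3] × [-93, 4/5]) ∪ ({-97, -94/9, -10/9, 7/4, 29/5, 7⋅√2} × {-10, 4/5, 6⋅√2})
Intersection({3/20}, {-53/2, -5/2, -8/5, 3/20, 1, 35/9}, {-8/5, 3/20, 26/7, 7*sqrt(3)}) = {3/20}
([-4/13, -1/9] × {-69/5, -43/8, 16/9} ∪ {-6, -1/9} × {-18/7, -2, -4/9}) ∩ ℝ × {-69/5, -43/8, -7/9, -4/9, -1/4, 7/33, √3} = ({-6, -1/9} × {-4/9}) ∪ ([-4/13, -1/9] × {-69/5, -43/8})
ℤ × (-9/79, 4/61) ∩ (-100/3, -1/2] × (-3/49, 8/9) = {-33, -32, …, -1} × (-3/49, 4/61)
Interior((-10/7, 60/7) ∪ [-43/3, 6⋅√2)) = (-43/3, 60/7)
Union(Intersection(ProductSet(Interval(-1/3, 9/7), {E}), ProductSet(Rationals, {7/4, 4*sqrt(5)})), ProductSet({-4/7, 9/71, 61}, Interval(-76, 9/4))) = ProductSet({-4/7, 9/71, 61}, Interval(-76, 9/4))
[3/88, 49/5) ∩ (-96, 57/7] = [3/88, 57/7]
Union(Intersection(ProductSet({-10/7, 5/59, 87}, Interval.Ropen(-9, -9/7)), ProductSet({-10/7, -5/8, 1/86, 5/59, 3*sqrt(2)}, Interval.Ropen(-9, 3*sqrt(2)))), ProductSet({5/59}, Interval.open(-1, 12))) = Union(ProductSet({5/59}, Interval.open(-1, 12)), ProductSet({-10/7, 5/59}, Interval.Ropen(-9, -9/7)))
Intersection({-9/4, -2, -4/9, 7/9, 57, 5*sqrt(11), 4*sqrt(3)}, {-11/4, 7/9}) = {7/9}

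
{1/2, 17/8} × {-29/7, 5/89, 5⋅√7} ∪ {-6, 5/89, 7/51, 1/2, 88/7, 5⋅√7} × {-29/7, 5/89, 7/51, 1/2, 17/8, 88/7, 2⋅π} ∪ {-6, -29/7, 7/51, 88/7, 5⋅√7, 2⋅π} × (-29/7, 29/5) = ({1/2, 17/8} × {-29/7, 5/89, 5⋅√7}) ∪ ({-6, -29/7, 7/51, 88/7, 5⋅√7, 2⋅π} × (-29/7, 29/5)) ∪ ({-6, 5/89, 7/51, 1/2, 88/7, 5⋅√7} × {-29/7, 5/89, 7/51, 1/2, 17/8, 88/7, 2⋅π})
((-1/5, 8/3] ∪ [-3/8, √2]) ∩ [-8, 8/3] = [-3/8, 8/3]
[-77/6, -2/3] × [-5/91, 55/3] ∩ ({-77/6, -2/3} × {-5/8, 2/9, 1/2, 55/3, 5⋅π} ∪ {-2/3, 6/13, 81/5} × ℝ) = ({-2/3} × [-5/91, 55/3]) ∪ ({-77/6, -2/3} × {2/9, 1/2, 55/3, 5⋅π})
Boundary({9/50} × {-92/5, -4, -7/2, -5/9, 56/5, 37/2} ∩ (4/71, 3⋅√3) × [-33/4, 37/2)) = {9/50} × {-4, -7/2, -5/9, 56/5}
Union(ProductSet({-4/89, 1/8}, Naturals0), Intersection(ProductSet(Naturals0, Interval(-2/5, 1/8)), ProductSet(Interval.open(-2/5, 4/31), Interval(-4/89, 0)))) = Union(ProductSet({-4/89, 1/8}, Naturals0), ProductSet(Range(0, 1, 1), Interval(-4/89, 0)))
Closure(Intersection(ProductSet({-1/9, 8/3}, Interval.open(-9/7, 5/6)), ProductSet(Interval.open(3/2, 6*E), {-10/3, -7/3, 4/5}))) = ProductSet({8/3}, {4/5})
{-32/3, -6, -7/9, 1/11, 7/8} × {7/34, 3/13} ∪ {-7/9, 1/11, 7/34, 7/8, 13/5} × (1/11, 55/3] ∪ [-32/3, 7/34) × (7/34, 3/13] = ({-32/3, -6, -7/9, 1/11, 7/8} × {7/34, 3/13}) ∪ ([-32/3, 7/34) × (7/34, 3/13]) ∪ ({-7/9, 1/11, 7/34, 7/8, 13/5} × (1/11, 55/3])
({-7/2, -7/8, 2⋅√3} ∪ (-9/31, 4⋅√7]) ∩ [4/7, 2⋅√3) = [4/7, 2⋅√3)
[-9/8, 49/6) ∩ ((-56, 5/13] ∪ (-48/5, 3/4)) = [-9/8, 3/4)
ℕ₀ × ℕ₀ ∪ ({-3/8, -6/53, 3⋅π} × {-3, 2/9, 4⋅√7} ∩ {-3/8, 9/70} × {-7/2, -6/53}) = ℕ₀ × ℕ₀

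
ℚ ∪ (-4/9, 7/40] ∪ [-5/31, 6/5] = ℚ ∪ [-4/9, 6/5]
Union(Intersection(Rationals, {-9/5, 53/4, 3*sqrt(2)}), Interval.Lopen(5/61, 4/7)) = Union({-9/5, 53/4}, Interval.Lopen(5/61, 4/7))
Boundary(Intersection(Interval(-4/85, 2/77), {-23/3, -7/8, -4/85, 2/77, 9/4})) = {-4/85, 2/77}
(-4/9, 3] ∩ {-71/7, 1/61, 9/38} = {1/61, 9/38}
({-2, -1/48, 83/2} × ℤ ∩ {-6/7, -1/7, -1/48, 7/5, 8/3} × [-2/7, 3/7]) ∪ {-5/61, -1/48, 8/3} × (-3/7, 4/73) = {-5/61, -1/48, 8/3} × (-3/7, 4/73)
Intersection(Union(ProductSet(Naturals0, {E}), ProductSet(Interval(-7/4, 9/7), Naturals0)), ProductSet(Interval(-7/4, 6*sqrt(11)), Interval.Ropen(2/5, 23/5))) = Union(ProductSet(Interval(-7/4, 9/7), Range(1, 5, 1)), ProductSet(Range(0, 20, 1), {E}))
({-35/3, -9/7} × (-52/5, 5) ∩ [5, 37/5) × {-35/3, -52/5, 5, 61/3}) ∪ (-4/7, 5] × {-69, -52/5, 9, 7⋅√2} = (-4/7, 5] × {-69, -52/5, 9, 7⋅√2}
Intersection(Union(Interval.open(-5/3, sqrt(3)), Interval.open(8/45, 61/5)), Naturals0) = Range(0, 13, 1)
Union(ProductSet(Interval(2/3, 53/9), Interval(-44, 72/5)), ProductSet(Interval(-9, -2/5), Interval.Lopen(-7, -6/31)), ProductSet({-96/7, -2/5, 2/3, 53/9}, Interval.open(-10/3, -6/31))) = Union(ProductSet({-96/7, -2/5, 2/3, 53/9}, Interval.open(-10/3, -6/31)), ProductSet(Interval(-9, -2/5), Interval.Lopen(-7, -6/31)), ProductSet(Interval(2/3, 53/9), Interval(-44, 72/5)))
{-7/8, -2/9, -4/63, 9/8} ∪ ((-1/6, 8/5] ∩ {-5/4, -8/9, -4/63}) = {-7/8, -2/9, -4/63, 9/8}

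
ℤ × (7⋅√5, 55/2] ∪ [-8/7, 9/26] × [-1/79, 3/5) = (ℤ × (7⋅√5, 55/2]) ∪ ([-8/7, 9/26] × [-1/79, 3/5))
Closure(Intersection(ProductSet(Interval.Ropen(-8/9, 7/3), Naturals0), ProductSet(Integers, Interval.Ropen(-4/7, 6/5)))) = ProductSet(Range(0, 3, 1), Range(0, 2, 1))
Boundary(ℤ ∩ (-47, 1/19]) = {-46, -45, …, 0}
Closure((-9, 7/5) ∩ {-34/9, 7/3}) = {-34/9}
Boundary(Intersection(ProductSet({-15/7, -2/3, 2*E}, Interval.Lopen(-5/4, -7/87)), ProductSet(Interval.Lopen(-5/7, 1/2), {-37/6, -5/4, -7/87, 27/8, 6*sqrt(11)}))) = ProductSet({-2/3}, {-7/87})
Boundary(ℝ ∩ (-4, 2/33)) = {-4, 2/33}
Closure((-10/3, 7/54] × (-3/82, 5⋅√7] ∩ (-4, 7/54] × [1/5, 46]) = [-10/3, 7/54] × [1/5, 5⋅√7]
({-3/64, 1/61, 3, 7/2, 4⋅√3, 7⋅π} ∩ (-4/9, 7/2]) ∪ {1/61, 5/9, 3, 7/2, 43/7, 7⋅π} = {-3/64, 1/61, 5/9, 3, 7/2, 43/7, 7⋅π}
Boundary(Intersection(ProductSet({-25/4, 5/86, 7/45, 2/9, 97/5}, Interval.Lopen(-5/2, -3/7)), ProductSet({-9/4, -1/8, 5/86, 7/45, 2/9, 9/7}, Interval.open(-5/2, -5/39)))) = ProductSet({5/86, 7/45, 2/9}, Interval(-5/2, -3/7))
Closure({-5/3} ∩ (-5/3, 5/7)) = ∅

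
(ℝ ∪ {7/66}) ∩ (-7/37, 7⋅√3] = (-7/37, 7⋅√3]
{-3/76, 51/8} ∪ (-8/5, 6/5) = (-8/5, 6/5) ∪ {51/8}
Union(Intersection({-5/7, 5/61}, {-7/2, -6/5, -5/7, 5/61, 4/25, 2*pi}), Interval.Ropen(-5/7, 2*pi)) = Interval.Ropen(-5/7, 2*pi)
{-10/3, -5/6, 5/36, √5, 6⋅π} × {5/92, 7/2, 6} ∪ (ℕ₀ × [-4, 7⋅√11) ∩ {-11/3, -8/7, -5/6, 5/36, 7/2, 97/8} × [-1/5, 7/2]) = {-10/3, -5/6, 5/36, √5, 6⋅π} × {5/92, 7/2, 6}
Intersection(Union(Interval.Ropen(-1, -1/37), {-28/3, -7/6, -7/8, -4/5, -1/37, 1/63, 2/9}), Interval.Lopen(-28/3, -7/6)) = {-7/6}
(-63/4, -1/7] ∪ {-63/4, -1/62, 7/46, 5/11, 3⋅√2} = [-63/4, -1/7] ∪ {-1/62, 7/46, 5/11, 3⋅√2}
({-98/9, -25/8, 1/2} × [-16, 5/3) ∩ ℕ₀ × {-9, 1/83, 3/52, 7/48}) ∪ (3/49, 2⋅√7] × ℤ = (3/49, 2⋅√7] × ℤ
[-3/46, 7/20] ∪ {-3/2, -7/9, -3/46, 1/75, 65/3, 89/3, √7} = {-3/2, -7/9, 65/3, 89/3, √7} ∪ [-3/46, 7/20]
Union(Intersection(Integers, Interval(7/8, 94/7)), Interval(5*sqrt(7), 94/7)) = Union(Interval(5*sqrt(7), 94/7), Range(1, 14, 1))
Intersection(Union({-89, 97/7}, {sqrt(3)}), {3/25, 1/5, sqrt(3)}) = {sqrt(3)}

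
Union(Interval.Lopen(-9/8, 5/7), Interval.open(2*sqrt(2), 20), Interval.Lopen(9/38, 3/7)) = Union(Interval.Lopen(-9/8, 5/7), Interval.open(2*sqrt(2), 20))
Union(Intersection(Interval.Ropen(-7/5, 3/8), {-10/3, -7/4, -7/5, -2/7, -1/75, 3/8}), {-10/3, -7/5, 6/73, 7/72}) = {-10/3, -7/5, -2/7, -1/75, 6/73, 7/72}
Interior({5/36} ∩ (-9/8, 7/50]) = ∅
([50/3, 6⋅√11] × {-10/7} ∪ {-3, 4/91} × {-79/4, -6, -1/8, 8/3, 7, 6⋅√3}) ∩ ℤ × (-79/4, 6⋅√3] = ({17, 18, 19} × {-10/7}) ∪ ({-3} × {-6, -1/8, 8/3, 7, 6⋅√3})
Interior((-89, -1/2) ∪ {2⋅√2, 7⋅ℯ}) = (-89, -1/2)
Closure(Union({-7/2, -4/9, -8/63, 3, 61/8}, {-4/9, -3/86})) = {-7/2, -4/9, -8/63, -3/86, 3, 61/8}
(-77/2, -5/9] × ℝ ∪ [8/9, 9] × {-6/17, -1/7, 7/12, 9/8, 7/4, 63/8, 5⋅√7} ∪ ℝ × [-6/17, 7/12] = ((-77/2, -5/9] × ℝ) ∪ (ℝ × [-6/17, 7/12]) ∪ ([8/9, 9] × {-6/17, -1/7, 7/12, 9/8, 7/4, 63/8, 5⋅√7})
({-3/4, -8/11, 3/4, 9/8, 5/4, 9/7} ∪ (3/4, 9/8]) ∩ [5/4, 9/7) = {5/4}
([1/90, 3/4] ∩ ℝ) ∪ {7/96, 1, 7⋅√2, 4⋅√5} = [1/90, 3/4] ∪ {1, 7⋅√2, 4⋅√5}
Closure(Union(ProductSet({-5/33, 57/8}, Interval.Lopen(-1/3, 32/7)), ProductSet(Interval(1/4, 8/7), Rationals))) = Union(ProductSet({-5/33, 57/8}, Interval(-1/3, 32/7)), ProductSet(Interval(1/4, 8/7), Reals))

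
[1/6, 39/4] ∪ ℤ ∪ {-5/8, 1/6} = ℤ ∪ {-5/8} ∪ [1/6, 39/4]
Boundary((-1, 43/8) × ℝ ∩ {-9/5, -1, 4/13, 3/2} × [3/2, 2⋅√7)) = {4/13, 3/2} × [3/2, 2⋅√7]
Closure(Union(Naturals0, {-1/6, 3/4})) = Union({-1/6, 3/4}, Naturals0)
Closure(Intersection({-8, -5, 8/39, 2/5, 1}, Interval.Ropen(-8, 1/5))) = {-8, -5}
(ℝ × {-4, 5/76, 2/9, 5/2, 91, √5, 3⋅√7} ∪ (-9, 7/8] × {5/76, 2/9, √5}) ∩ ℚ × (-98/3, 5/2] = ℚ × {-4, 5/76, 2/9, 5/2, √5}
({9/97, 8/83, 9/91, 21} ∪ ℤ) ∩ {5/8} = ∅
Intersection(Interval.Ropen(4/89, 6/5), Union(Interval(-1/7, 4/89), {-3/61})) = {4/89}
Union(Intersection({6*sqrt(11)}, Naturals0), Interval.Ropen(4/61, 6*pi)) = Interval.Ropen(4/61, 6*pi)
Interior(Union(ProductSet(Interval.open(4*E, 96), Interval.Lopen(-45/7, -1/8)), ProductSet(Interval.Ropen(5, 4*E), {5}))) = ProductSet(Interval.open(4*E, 96), Interval.open(-45/7, -1/8))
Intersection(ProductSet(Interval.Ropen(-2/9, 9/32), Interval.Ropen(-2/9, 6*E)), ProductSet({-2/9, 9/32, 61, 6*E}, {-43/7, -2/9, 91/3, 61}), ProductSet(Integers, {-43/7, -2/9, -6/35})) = EmptySet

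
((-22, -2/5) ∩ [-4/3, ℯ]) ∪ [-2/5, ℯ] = [-4/3, ℯ]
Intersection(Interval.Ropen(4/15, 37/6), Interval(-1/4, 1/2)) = Interval(4/15, 1/2)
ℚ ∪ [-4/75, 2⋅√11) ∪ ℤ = ℚ ∪ [-4/75, 2⋅√11)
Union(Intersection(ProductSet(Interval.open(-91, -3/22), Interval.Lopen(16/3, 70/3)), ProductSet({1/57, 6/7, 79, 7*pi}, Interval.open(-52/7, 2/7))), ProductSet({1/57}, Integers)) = ProductSet({1/57}, Integers)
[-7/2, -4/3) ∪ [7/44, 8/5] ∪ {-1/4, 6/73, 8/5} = [-7/2, -4/3) ∪ {-1/4, 6/73} ∪ [7/44, 8/5]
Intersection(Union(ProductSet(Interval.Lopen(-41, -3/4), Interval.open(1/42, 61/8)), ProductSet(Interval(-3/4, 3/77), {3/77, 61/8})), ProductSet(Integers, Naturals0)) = ProductSet(Range(-40, 0, 1), Range(1, 8, 1))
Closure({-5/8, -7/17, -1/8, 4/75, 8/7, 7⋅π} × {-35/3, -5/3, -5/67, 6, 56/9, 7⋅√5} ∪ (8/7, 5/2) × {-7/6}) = ([8/7, 5/2] × {-7/6}) ∪ ({-5/8, -7/17, -1/8, 4/75, 8/7, 7⋅π} × {-35/3, -5/3, -5/67, 6, 56/9, 7⋅√5})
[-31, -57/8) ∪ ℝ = (-∞, ∞)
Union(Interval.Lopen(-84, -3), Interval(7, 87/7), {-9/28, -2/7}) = Union({-9/28, -2/7}, Interval.Lopen(-84, -3), Interval(7, 87/7))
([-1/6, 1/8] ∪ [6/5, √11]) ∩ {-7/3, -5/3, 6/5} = {6/5}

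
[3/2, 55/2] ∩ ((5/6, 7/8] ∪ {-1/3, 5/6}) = ∅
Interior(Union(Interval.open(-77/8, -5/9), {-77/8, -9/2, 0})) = Interval.open(-77/8, -5/9)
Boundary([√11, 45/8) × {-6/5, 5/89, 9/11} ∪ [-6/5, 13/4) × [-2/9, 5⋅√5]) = ([√11, 45/8] × {-6/5, 5/89, 9/11}) ∪ ({-6/5, 13/4} × [-2/9, 5⋅√5]) ∪ ([-6/5, 13/4] × {-2/9, 5⋅√5})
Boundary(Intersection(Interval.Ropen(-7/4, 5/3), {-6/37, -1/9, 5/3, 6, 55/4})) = {-6/37, -1/9}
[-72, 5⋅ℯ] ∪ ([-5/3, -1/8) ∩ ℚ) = [-72, 5⋅ℯ] ∪ (ℚ ∩ [-5/3, -1/8))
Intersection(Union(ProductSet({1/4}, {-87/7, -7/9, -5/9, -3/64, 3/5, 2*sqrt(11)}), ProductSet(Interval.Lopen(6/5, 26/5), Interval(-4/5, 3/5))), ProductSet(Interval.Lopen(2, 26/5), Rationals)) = ProductSet(Interval.Lopen(2, 26/5), Intersection(Interval(-4/5, 3/5), Rationals))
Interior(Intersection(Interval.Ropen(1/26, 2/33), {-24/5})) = EmptySet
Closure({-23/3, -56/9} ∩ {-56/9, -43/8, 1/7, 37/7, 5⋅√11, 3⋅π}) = {-56/9}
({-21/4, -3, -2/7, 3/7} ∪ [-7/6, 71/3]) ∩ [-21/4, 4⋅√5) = {-21/4, -3} ∪ [-7/6, 4⋅√5)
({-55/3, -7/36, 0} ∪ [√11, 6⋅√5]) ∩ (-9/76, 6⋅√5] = {0} ∪ [√11, 6⋅√5]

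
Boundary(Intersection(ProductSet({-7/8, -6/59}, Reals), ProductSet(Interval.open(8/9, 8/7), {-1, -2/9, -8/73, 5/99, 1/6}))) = EmptySet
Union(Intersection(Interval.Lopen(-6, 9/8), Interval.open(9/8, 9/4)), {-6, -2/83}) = {-6, -2/83}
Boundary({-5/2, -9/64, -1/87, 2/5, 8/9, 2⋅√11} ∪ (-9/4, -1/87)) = {-5/2, -9/4, -1/87, 2/5, 8/9, 2⋅√11}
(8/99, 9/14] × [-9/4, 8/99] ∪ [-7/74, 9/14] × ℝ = [-7/74, 9/14] × ℝ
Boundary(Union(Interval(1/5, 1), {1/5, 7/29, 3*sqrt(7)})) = {1/5, 1, 3*sqrt(7)}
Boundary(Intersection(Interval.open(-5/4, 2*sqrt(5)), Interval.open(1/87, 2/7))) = {1/87, 2/7}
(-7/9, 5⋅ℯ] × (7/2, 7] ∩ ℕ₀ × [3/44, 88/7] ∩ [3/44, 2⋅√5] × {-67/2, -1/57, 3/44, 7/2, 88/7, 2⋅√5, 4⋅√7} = {1, 2, 3, 4} × {2⋅√5}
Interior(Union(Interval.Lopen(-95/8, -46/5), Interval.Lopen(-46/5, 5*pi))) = Interval.open(-95/8, 5*pi)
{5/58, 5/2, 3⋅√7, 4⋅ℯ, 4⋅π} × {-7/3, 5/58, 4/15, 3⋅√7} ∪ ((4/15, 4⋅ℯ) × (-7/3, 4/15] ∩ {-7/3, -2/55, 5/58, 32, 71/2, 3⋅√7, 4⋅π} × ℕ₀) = ({3⋅√7} × {0}) ∪ ({5/58, 5/2, 3⋅√7, 4⋅ℯ, 4⋅π} × {-7/3, 5/58, 4/15, 3⋅√7})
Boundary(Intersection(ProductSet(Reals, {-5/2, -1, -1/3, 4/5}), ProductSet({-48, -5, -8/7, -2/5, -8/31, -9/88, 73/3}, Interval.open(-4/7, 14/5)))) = ProductSet({-48, -5, -8/7, -2/5, -8/31, -9/88, 73/3}, {-1/3, 4/5})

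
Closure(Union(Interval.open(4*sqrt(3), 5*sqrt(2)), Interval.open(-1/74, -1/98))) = Union(Interval(-1/74, -1/98), Interval(4*sqrt(3), 5*sqrt(2)))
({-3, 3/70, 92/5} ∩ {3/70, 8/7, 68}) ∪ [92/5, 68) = {3/70} ∪ [92/5, 68)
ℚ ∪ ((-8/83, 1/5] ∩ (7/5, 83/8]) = ℚ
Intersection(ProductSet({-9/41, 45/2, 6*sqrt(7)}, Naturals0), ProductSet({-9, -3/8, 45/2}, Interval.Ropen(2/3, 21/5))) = ProductSet({45/2}, Range(1, 5, 1))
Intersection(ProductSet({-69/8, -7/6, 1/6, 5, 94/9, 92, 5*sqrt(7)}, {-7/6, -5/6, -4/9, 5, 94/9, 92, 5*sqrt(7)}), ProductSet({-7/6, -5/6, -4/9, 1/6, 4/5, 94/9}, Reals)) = ProductSet({-7/6, 1/6, 94/9}, {-7/6, -5/6, -4/9, 5, 94/9, 92, 5*sqrt(7)})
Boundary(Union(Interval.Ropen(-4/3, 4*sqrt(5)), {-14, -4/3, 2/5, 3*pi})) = {-14, -4/3, 4*sqrt(5), 3*pi}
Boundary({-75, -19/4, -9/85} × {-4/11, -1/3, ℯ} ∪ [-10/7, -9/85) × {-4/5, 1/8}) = ({-75, -19/4, -9/85} × {-4/11, -1/3, ℯ}) ∪ ([-10/7, -9/85] × {-4/5, 1/8})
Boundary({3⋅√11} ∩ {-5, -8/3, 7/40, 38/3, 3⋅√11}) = {3⋅√11}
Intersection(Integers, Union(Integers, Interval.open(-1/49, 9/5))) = Integers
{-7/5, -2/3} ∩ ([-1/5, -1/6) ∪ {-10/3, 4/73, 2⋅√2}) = ∅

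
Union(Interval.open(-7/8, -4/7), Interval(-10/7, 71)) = Interval(-10/7, 71)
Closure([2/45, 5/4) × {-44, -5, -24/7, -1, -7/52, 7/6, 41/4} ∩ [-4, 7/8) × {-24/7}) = [2/45, 7/8] × {-24/7}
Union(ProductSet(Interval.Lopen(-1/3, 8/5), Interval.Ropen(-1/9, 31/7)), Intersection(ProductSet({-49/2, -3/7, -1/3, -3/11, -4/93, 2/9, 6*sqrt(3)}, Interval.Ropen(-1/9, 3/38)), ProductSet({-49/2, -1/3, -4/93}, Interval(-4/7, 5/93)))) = Union(ProductSet({-49/2, -1/3, -4/93}, Interval(-1/9, 5/93)), ProductSet(Interval.Lopen(-1/3, 8/5), Interval.Ropen(-1/9, 31/7)))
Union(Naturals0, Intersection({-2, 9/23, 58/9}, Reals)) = Union({-2, 9/23, 58/9}, Naturals0)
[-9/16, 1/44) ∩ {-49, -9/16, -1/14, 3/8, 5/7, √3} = {-9/16, -1/14}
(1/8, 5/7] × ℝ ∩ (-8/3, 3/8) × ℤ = (1/8, 3/8) × ℤ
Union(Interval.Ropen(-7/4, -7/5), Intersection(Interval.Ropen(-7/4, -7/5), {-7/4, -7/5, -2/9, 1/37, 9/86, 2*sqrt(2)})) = Interval.Ropen(-7/4, -7/5)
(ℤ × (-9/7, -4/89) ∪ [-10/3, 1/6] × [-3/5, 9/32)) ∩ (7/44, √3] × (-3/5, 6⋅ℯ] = ({1} × (-3/5, -4/89)) ∪ ((7/44, 1/6] × (-3/5, 9/32))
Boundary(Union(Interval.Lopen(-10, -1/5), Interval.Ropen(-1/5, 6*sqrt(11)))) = {-10, 6*sqrt(11)}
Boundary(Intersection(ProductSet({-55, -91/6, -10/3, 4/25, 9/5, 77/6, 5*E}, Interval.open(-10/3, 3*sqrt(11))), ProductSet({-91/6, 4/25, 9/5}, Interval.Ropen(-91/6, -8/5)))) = ProductSet({-91/6, 4/25, 9/5}, Interval(-10/3, -8/5))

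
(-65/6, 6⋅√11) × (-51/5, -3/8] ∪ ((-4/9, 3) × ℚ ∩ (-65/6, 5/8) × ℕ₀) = ((-4/9, 5/8) × ℕ₀) ∪ ((-65/6, 6⋅√11) × (-51/5, -3/8])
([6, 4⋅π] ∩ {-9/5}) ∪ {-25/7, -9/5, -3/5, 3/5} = {-25/7, -9/5, -3/5, 3/5}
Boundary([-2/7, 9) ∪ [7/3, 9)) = {-2/7, 9}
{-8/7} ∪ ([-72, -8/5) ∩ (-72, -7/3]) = (-72, -7/3] ∪ {-8/7}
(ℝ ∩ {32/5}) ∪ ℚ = ℚ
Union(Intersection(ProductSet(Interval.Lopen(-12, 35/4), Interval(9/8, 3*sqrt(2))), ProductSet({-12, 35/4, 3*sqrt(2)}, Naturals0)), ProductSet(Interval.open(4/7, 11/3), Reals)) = Union(ProductSet({35/4, 3*sqrt(2)}, Range(2, 5, 1)), ProductSet(Interval.open(4/7, 11/3), Reals))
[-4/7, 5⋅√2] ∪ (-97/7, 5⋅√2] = (-97/7, 5⋅√2]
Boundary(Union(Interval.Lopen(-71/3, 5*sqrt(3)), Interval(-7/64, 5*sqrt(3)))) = {-71/3, 5*sqrt(3)}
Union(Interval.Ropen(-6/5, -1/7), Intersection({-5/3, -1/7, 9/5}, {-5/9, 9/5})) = Union({9/5}, Interval.Ropen(-6/5, -1/7))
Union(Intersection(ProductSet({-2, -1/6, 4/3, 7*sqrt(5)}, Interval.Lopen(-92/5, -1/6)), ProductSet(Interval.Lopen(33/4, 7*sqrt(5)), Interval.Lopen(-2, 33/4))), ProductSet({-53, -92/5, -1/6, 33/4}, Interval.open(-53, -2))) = Union(ProductSet({7*sqrt(5)}, Interval.Lopen(-2, -1/6)), ProductSet({-53, -92/5, -1/6, 33/4}, Interval.open(-53, -2)))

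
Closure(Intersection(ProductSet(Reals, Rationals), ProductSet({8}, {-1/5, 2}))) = ProductSet({8}, {-1/5, 2})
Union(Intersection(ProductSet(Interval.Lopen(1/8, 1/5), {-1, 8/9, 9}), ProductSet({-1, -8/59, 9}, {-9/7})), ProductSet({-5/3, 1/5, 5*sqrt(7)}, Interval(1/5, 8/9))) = ProductSet({-5/3, 1/5, 5*sqrt(7)}, Interval(1/5, 8/9))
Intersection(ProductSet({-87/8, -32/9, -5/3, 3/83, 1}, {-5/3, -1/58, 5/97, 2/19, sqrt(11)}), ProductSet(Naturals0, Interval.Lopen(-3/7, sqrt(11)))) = ProductSet({1}, {-1/58, 5/97, 2/19, sqrt(11)})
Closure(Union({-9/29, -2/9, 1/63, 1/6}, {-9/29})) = {-9/29, -2/9, 1/63, 1/6}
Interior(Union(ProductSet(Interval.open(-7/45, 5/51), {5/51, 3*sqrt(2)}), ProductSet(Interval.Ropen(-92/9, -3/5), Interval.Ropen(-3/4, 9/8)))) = ProductSet(Interval.open(-92/9, -3/5), Interval.open(-3/4, 9/8))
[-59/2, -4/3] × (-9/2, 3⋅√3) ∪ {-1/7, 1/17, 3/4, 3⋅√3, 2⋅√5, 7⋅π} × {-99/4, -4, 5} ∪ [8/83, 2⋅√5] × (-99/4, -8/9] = ([-59/2, -4/3] × (-9/2, 3⋅√3)) ∪ ([8/83, 2⋅√5] × (-99/4, -8/9]) ∪ ({-1/7, 1/17, 3/4, 3⋅√3, 2⋅√5, 7⋅π} × {-99/4, -4, 5})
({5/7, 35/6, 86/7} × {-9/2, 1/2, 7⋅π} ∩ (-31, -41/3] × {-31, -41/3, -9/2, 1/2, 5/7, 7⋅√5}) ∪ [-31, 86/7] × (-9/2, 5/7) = [-31, 86/7] × (-9/2, 5/7)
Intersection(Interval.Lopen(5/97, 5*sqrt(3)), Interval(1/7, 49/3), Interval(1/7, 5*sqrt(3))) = Interval(1/7, 5*sqrt(3))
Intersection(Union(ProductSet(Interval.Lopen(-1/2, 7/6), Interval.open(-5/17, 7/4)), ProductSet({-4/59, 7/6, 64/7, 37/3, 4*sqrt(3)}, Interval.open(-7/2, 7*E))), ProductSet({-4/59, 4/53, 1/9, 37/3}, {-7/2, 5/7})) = ProductSet({-4/59, 4/53, 1/9, 37/3}, {5/7})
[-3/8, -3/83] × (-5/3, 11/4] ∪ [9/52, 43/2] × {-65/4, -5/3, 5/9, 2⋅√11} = ([-3/8, -3/83] × (-5/3, 11/4]) ∪ ([9/52, 43/2] × {-65/4, -5/3, 5/9, 2⋅√11})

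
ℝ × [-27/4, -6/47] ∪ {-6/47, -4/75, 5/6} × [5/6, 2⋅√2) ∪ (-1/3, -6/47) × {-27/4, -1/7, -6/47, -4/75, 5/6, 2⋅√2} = (ℝ × [-27/4, -6/47]) ∪ ({-6/47, -4/75, 5/6} × [5/6, 2⋅√2)) ∪ ((-1/3, -6/47) × {-27/4, -1/7, -6/47, -4/75, 5/6, 2⋅√2})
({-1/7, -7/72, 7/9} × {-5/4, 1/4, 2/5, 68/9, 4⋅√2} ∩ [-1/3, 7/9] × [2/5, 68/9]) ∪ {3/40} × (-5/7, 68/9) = ({3/40} × (-5/7, 68/9)) ∪ ({-1/7, -7/72, 7/9} × {2/5, 68/9, 4⋅√2})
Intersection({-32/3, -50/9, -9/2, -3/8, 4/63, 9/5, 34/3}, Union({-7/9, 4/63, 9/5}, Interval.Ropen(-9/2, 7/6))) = {-9/2, -3/8, 4/63, 9/5}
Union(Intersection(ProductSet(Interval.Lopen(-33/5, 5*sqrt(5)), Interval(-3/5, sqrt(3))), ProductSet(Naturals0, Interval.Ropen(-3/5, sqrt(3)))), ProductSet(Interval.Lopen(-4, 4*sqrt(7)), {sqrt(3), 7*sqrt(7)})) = Union(ProductSet(Interval.Lopen(-4, 4*sqrt(7)), {sqrt(3), 7*sqrt(7)}), ProductSet(Range(0, 12, 1), Interval.Ropen(-3/5, sqrt(3))))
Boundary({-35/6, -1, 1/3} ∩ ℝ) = {-35/6, -1, 1/3}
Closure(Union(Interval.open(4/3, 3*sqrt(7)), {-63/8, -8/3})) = Union({-63/8, -8/3}, Interval(4/3, 3*sqrt(7)))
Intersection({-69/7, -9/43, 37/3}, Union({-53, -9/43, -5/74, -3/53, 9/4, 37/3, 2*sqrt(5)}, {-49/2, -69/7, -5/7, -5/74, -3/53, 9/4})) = {-69/7, -9/43, 37/3}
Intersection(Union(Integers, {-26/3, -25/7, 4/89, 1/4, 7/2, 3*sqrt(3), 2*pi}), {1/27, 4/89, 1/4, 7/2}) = {4/89, 1/4, 7/2}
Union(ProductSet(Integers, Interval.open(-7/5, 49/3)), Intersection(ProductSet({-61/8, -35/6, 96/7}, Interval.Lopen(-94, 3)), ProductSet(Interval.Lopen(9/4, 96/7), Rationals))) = Union(ProductSet({96/7}, Intersection(Interval.Lopen(-94, 3), Rationals)), ProductSet(Integers, Interval.open(-7/5, 49/3)))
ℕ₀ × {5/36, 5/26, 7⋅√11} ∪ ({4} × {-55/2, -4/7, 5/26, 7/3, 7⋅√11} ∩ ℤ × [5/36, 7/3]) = ({4} × {5/26, 7/3}) ∪ (ℕ₀ × {5/36, 5/26, 7⋅√11})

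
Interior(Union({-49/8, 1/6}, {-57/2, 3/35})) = EmptySet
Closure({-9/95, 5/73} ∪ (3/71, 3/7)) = {-9/95} ∪ [3/71, 3/7]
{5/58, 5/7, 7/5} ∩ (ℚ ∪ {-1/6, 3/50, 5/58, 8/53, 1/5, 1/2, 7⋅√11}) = {5/58, 5/7, 7/5}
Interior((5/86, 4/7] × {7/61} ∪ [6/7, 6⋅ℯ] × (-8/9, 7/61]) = (6/7, 6⋅ℯ) × (-8/9, 7/61)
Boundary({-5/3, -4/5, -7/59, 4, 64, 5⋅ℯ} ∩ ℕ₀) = {4, 64}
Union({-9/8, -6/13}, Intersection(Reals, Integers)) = Union({-9/8, -6/13}, Integers)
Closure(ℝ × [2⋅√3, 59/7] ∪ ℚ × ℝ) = ℝ × (-∞, ∞)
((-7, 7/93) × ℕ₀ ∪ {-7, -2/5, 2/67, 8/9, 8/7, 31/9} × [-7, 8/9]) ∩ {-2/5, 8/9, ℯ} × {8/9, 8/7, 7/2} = {-2/5, 8/9} × {8/9}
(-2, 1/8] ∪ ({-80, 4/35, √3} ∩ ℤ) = {-80} ∪ (-2, 1/8]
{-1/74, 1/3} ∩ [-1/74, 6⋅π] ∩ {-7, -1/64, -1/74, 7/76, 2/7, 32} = {-1/74}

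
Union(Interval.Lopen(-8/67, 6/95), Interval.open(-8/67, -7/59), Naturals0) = Union(Interval.Lopen(-8/67, 6/95), Naturals0)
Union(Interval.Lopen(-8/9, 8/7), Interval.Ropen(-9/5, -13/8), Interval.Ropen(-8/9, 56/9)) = Union(Interval.Ropen(-9/5, -13/8), Interval.Ropen(-8/9, 56/9))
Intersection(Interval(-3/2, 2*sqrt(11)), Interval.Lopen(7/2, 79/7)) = Interval.Lopen(7/2, 2*sqrt(11))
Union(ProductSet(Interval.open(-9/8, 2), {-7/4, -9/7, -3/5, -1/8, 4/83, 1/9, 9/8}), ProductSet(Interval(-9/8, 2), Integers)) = Union(ProductSet(Interval(-9/8, 2), Integers), ProductSet(Interval.open(-9/8, 2), {-7/4, -9/7, -3/5, -1/8, 4/83, 1/9, 9/8}))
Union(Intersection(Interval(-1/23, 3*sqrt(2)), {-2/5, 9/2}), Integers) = Integers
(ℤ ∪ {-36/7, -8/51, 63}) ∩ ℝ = ℤ ∪ {-36/7, -8/51}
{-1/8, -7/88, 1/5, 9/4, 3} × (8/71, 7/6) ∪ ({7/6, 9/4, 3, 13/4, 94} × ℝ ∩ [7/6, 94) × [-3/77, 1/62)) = ({7/6, 9/4, 3, 13/4} × [-3/77, 1/62)) ∪ ({-1/8, -7/88, 1/5, 9/4, 3} × (8/71, 7/6))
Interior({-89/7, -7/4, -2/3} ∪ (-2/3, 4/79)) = (-2/3, 4/79)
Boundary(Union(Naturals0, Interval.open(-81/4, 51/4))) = Union(Complement(Naturals0, Interval.open(-81/4, 51/4)), {-81/4, 51/4})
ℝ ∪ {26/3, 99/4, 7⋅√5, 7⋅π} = ℝ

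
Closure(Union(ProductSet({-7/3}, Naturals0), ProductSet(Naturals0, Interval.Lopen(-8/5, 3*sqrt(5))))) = Union(ProductSet({-7/3}, Naturals0), ProductSet(Naturals0, Interval(-8/5, 3*sqrt(5))))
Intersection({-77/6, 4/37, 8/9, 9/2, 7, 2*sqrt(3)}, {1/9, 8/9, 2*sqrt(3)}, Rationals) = {8/9}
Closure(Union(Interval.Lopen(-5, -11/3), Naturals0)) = Union(Complement(Naturals0, Interval.open(-5, -11/3)), Interval(-5, -11/3), Naturals0)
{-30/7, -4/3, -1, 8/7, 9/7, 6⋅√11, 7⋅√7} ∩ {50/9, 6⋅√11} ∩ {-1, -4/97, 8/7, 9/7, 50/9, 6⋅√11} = {6⋅√11}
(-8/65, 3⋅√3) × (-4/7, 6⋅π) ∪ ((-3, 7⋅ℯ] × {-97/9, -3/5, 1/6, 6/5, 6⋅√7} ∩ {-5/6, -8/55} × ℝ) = ({-5/6, -8/55} × {-97/9, -3/5, 1/6, 6/5, 6⋅√7}) ∪ ((-8/65, 3⋅√3) × (-4/7, 6⋅π))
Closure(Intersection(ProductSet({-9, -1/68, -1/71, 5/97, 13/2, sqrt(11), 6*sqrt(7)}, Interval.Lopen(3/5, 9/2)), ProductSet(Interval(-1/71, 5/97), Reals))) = ProductSet({-1/71, 5/97}, Interval(3/5, 9/2))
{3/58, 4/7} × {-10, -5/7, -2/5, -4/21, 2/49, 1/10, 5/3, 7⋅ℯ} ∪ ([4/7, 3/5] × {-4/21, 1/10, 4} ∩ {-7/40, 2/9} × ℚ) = {3/58, 4/7} × {-10, -5/7, -2/5, -4/21, 2/49, 1/10, 5/3, 7⋅ℯ}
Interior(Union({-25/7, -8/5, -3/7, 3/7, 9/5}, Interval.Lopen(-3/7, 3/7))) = Interval.open(-3/7, 3/7)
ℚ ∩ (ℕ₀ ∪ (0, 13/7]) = ℕ₀ ∪ (ℚ ∩ [0, 13/7])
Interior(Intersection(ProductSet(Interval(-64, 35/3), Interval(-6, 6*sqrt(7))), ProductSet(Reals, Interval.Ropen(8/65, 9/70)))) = ProductSet(Interval.open(-64, 35/3), Interval.open(8/65, 9/70))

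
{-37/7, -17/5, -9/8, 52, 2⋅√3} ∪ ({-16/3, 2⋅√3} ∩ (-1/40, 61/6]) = {-37/7, -17/5, -9/8, 52, 2⋅√3}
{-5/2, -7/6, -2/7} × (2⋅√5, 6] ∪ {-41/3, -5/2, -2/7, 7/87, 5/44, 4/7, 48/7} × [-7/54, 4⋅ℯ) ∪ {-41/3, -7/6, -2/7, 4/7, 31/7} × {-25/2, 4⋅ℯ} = ({-41/3, -7/6, -2/7, 4/7, 31/7} × {-25/2, 4⋅ℯ}) ∪ ({-5/2, -7/6, -2/7} × (2⋅√5, 6]) ∪ ({-41/3, -5/2, -2/7, 7/87, 5/44, 4/7, 48/7} × [-7/54, 4⋅ℯ))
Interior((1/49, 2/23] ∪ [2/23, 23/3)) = (1/49, 23/3)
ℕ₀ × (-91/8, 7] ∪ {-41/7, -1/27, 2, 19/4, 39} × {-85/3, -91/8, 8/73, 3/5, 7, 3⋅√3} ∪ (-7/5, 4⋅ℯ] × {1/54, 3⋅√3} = (ℕ₀ × (-91/8, 7]) ∪ ((-7/5, 4⋅ℯ] × {1/54, 3⋅√3}) ∪ ({-41/7, -1/27, 2, 19/4, 39} × {-85/3, -91/8, 8/73, 3/5, 7, 3⋅√3})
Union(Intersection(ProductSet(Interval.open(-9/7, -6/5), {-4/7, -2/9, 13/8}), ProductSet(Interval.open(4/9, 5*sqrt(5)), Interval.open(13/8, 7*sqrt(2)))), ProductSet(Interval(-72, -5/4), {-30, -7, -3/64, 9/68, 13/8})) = ProductSet(Interval(-72, -5/4), {-30, -7, -3/64, 9/68, 13/8})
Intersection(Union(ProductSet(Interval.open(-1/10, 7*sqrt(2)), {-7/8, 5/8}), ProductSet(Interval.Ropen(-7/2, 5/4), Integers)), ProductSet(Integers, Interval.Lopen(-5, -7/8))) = Union(ProductSet(Range(-3, 2, 1), Range(-4, 0, 1)), ProductSet(Range(0, 10, 1), {-7/8}))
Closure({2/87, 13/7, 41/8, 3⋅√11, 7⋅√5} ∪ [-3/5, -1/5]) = [-3/5, -1/5] ∪ {2/87, 13/7, 41/8, 3⋅√11, 7⋅√5}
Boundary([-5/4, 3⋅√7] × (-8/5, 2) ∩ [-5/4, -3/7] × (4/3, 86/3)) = ({-5/4, -3/7} × [4/3, 2]) ∪ ([-5/4, -3/7] × {4/3, 2})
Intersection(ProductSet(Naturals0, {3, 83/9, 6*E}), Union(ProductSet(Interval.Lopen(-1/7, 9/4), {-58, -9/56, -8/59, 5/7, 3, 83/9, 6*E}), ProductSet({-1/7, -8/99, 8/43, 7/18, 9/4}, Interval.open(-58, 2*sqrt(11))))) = ProductSet(Range(0, 3, 1), {3, 83/9, 6*E})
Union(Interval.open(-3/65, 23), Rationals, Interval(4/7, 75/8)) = Union(Interval(-3/65, 23), Rationals)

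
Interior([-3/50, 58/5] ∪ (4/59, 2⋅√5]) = (-3/50, 58/5)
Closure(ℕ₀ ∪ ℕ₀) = ℕ₀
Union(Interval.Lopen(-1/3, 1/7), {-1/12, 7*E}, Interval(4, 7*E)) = Union(Interval.Lopen(-1/3, 1/7), Interval(4, 7*E))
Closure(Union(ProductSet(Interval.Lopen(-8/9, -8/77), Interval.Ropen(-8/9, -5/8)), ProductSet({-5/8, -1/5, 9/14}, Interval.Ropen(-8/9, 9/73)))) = Union(ProductSet({-8/9, -8/77}, Interval(-8/9, -5/8)), ProductSet({-5/8, -1/5, 9/14}, Interval(-8/9, 9/73)), ProductSet(Interval(-8/9, -8/77), {-8/9, -5/8}), ProductSet(Interval.Lopen(-8/9, -8/77), Interval.Ropen(-8/9, -5/8)))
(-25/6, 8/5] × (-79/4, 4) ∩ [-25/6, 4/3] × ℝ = (-25/6, 4/3] × (-79/4, 4)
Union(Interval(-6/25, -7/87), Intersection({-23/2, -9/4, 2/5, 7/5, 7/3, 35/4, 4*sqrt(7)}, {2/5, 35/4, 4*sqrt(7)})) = Union({2/5, 35/4, 4*sqrt(7)}, Interval(-6/25, -7/87))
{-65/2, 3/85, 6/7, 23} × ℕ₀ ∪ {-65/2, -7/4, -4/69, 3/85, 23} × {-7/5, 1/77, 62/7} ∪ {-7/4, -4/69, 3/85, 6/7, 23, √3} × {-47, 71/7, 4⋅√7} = ({-65/2, 3/85, 6/7, 23} × ℕ₀) ∪ ({-65/2, -7/4, -4/69, 3/85, 23} × {-7/5, 1/77, 62/7}) ∪ ({-7/4, -4/69, 3/85, 6/7, 23, √3} × {-47, 71/7, 4⋅√7})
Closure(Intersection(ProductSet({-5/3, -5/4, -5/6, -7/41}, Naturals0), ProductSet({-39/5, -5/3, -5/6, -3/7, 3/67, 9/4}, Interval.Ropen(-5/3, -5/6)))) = EmptySet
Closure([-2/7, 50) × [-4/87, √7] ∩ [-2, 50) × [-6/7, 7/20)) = ({-2/7, 50} × [-4/87, 7/20]) ∪ ([-2/7, 50] × {-4/87, 7/20}) ∪ ([-2/7, 50) × [-4/87, 7/20))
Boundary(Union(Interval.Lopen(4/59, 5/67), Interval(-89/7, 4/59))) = {-89/7, 5/67}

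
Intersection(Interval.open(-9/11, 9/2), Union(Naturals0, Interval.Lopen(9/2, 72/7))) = Range(0, 5, 1)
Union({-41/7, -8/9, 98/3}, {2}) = {-41/7, -8/9, 2, 98/3}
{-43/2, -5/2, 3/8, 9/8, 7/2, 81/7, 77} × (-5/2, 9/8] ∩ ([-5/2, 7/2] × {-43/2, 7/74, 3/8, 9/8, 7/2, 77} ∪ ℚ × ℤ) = ({-5/2, 3/8, 9/8, 7/2} × {7/74, 3/8, 9/8}) ∪ ({-43/2, -5/2, 3/8, 9/8, 7/2, 81/7, 77} × {-2, -1, 0, 1})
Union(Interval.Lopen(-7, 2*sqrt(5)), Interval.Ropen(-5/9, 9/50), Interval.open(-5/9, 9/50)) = Interval.Lopen(-7, 2*sqrt(5))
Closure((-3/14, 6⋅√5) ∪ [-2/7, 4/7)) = [-2/7, 6⋅√5]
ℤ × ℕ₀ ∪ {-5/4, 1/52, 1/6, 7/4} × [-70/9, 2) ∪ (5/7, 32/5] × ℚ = (ℤ × ℕ₀) ∪ ((5/7, 32/5] × ℚ) ∪ ({-5/4, 1/52, 1/6, 7/4} × [-70/9, 2))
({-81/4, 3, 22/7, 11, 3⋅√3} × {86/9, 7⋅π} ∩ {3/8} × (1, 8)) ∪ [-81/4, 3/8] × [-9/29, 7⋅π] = [-81/4, 3/8] × [-9/29, 7⋅π]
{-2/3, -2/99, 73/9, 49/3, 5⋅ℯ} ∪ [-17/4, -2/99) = [-17/4, -2/99] ∪ {73/9, 49/3, 5⋅ℯ}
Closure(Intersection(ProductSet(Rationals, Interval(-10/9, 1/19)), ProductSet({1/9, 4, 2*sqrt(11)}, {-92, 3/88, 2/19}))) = ProductSet({1/9, 4}, {3/88})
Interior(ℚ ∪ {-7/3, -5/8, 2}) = ∅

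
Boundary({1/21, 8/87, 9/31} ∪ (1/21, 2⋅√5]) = {1/21, 2⋅√5}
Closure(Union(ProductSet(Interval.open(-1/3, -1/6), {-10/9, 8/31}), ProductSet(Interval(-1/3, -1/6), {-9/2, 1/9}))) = ProductSet(Interval(-1/3, -1/6), {-9/2, -10/9, 1/9, 8/31})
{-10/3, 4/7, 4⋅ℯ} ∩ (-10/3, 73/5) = {4/7, 4⋅ℯ}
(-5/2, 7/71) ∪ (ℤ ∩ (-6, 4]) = {-5, -4, …, 4} ∪ (-5/2, 7/71)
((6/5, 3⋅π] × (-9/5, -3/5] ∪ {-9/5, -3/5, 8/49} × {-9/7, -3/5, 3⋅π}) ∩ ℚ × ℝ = ({-9/5, -3/5, 8/49} × {-9/7, -3/5, 3⋅π}) ∪ ((ℚ ∩ (6/5, 3⋅π]) × (-9/5, -3/5])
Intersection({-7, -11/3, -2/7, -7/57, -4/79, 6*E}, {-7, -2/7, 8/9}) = {-7, -2/7}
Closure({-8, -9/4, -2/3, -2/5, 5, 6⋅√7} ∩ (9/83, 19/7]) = ∅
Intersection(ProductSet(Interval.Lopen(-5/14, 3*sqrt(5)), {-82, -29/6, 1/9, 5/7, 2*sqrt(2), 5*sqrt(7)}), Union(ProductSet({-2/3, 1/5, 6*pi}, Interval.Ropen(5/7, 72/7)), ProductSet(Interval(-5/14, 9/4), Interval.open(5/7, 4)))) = Union(ProductSet({1/5}, {5/7, 2*sqrt(2)}), ProductSet(Interval.Lopen(-5/14, 9/4), {2*sqrt(2)}))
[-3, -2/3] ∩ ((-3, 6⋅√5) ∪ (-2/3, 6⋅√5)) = (-3, -2/3]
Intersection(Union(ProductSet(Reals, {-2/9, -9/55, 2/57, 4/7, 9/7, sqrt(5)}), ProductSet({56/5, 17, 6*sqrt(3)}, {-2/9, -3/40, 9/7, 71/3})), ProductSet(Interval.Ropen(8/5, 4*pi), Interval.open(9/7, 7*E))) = ProductSet(Interval.Ropen(8/5, 4*pi), {sqrt(5)})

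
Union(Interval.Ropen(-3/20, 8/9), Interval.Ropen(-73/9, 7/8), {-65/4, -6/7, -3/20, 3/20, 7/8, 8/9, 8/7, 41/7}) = Union({-65/4, 8/7, 41/7}, Interval(-73/9, 8/9))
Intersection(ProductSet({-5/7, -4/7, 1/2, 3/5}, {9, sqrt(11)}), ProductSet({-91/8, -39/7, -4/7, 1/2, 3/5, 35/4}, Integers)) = ProductSet({-4/7, 1/2, 3/5}, {9})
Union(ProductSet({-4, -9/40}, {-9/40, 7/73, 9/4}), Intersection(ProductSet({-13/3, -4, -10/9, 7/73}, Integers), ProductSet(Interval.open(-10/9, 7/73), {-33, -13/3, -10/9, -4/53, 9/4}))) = ProductSet({-4, -9/40}, {-9/40, 7/73, 9/4})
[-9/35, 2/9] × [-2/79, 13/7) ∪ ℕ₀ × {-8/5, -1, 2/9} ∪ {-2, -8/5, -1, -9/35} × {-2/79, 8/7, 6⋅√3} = (ℕ₀ × {-8/5, -1, 2/9}) ∪ ([-9/35, 2/9] × [-2/79, 13/7)) ∪ ({-2, -8/5, -1, -9/35} × {-2/79, 8/7, 6⋅√3})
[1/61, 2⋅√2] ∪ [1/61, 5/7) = [1/61, 2⋅√2]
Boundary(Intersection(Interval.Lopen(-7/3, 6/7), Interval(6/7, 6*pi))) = {6/7}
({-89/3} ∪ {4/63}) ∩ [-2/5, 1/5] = {4/63}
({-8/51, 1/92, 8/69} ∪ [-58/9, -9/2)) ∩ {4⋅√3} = ∅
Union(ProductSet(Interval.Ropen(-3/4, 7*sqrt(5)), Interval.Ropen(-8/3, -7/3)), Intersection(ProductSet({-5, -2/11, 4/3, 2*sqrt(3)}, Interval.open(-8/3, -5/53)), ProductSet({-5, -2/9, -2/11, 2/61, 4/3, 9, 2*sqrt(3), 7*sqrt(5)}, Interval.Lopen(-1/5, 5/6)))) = Union(ProductSet({-5, -2/11, 4/3, 2*sqrt(3)}, Interval.open(-1/5, -5/53)), ProductSet(Interval.Ropen(-3/4, 7*sqrt(5)), Interval.Ropen(-8/3, -7/3)))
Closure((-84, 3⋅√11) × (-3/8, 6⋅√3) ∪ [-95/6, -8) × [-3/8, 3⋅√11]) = ([-95/6, -8) × [-3/8, 3⋅√11]) ∪ ({-84, 3⋅√11} × [-3/8, 6⋅√3]) ∪ ([-84, 3⋅√11] × {-3/8, 6⋅√3}) ∪ ((-84, 3⋅√11) × (-3/8, 6⋅√3))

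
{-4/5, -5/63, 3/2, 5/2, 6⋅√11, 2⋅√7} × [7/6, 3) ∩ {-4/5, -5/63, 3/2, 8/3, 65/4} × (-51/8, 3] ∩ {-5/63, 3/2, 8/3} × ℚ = {-5/63, 3/2} × (ℚ ∩ [7/6, 3))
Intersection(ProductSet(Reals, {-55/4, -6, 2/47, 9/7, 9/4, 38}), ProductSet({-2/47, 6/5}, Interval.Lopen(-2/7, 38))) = ProductSet({-2/47, 6/5}, {2/47, 9/7, 9/4, 38})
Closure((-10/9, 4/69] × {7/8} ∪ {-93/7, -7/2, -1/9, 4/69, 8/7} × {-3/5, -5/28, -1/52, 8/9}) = ([-10/9, 4/69] × {7/8}) ∪ ({-93/7, -7/2, -1/9, 4/69, 8/7} × {-3/5, -5/28, -1/52, 8/9})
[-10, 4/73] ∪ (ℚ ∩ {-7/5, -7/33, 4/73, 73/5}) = [-10, 4/73] ∪ {73/5}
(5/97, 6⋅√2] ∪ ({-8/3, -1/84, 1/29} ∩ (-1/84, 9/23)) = {1/29} ∪ (5/97, 6⋅√2]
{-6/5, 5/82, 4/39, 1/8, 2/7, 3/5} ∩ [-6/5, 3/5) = {-6/5, 5/82, 4/39, 1/8, 2/7}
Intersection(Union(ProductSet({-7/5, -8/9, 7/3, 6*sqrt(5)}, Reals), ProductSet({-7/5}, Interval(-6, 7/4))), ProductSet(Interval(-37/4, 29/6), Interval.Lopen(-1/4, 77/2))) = ProductSet({-7/5, -8/9, 7/3}, Interval.Lopen(-1/4, 77/2))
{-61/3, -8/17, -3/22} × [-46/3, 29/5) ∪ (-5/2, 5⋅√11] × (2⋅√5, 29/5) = ({-61/3, -8/17, -3/22} × [-46/3, 29/5)) ∪ ((-5/2, 5⋅√11] × (2⋅√5, 29/5))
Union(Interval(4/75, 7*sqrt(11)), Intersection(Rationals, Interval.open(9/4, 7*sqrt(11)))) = Union(Intersection(Interval.open(9/4, 7*sqrt(11)), Rationals), Interval(4/75, 7*sqrt(11)))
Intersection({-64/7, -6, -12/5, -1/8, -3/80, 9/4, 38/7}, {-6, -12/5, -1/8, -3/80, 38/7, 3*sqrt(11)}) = {-6, -12/5, -1/8, -3/80, 38/7}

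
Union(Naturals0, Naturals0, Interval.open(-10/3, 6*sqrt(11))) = Union(Interval.open(-10/3, 6*sqrt(11)), Naturals0)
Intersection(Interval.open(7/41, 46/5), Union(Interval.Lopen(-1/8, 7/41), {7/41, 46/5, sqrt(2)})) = {sqrt(2)}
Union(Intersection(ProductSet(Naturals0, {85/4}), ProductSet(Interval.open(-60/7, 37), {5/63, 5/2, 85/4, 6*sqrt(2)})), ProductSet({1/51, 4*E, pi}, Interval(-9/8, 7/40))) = Union(ProductSet({1/51, 4*E, pi}, Interval(-9/8, 7/40)), ProductSet(Range(0, 37, 1), {85/4}))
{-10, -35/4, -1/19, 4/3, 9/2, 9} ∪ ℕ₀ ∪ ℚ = ℚ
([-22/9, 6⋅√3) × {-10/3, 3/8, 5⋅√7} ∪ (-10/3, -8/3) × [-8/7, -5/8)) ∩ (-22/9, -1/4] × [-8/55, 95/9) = (-22/9, -1/4] × {3/8}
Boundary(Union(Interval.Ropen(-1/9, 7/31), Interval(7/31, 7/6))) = {-1/9, 7/6}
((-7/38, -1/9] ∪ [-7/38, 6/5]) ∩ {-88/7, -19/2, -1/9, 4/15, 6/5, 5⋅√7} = {-1/9, 4/15, 6/5}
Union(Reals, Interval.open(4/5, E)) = Interval(-oo, oo)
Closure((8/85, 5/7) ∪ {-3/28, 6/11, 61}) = {-3/28, 61} ∪ [8/85, 5/7]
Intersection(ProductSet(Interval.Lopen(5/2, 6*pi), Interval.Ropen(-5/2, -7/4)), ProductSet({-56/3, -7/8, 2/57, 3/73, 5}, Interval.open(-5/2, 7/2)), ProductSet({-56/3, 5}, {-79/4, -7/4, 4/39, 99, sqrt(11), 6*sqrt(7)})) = EmptySet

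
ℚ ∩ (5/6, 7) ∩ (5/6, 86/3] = ℚ ∩ (5/6, 7)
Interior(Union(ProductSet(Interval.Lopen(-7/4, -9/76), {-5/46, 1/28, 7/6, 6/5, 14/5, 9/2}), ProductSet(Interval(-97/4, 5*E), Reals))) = ProductSet(Interval.open(-97/4, 5*E), Reals)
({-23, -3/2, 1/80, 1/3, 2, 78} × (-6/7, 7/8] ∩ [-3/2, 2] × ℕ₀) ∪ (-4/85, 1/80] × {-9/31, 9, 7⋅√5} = ({-3/2, 1/80, 1/3, 2} × {0}) ∪ ((-4/85, 1/80] × {-9/31, 9, 7⋅√5})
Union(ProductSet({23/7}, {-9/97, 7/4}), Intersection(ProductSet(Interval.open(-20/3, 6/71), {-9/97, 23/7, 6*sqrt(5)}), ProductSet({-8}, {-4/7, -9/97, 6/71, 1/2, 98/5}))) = ProductSet({23/7}, {-9/97, 7/4})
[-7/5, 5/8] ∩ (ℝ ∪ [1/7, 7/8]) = [-7/5, 5/8]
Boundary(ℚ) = ℝ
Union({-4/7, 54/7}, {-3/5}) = {-3/5, -4/7, 54/7}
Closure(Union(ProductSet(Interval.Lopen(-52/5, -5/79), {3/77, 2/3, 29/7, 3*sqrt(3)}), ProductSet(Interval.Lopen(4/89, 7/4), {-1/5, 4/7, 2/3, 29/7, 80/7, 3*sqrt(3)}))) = Union(ProductSet(Interval(-52/5, -5/79), {3/77, 2/3, 29/7, 3*sqrt(3)}), ProductSet(Interval(4/89, 7/4), {-1/5, 4/7, 2/3, 29/7, 80/7, 3*sqrt(3)}))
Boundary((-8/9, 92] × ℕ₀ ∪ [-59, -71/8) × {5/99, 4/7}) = ([-8/9, 92] × ℕ₀) ∪ ([-59, -71/8] × {5/99, 4/7})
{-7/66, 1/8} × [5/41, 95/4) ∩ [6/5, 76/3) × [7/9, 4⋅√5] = ∅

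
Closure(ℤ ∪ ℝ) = ℝ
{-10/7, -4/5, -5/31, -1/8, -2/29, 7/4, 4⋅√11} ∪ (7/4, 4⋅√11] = {-10/7, -4/5, -5/31, -1/8, -2/29} ∪ [7/4, 4⋅√11]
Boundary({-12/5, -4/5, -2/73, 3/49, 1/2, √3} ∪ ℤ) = ℤ ∪ {-12/5, -4/5, -2/73, 3/49, 1/2, √3}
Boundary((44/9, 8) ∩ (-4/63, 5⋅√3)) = {44/9, 8}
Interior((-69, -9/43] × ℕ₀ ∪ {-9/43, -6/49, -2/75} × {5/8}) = ∅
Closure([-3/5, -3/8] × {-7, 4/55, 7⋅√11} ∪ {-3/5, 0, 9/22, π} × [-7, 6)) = ({-3/5, 0, 9/22, π} × [-7, 6]) ∪ ([-3/5, -3/8] × {-7, 4/55, 7⋅√11})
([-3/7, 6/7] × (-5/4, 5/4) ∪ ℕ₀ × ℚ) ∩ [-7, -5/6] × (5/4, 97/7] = ∅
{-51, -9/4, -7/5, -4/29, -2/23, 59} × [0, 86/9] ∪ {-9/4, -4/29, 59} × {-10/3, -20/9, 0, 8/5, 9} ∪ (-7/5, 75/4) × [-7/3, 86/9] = ({-9/4, -4/29, 59} × {-10/3, -20/9, 0, 8/5, 9}) ∪ ((-7/5, 75/4) × [-7/3, 86/9]) ∪ ({-51, -9/4, -7/5, -4/29, -2/23, 59} × [0, 86/9])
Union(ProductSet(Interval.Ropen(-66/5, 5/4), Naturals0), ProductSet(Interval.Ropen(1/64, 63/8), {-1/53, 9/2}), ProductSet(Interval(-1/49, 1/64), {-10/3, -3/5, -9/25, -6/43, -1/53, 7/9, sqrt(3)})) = Union(ProductSet(Interval.Ropen(-66/5, 5/4), Naturals0), ProductSet(Interval(-1/49, 1/64), {-10/3, -3/5, -9/25, -6/43, -1/53, 7/9, sqrt(3)}), ProductSet(Interval.Ropen(1/64, 63/8), {-1/53, 9/2}))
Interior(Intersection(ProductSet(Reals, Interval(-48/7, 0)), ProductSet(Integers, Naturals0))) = EmptySet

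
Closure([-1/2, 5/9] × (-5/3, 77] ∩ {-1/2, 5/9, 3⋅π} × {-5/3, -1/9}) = {-1/2, 5/9} × {-1/9}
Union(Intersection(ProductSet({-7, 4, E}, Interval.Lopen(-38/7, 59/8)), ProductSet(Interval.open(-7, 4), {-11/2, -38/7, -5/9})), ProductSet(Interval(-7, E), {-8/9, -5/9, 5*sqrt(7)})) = ProductSet(Interval(-7, E), {-8/9, -5/9, 5*sqrt(7)})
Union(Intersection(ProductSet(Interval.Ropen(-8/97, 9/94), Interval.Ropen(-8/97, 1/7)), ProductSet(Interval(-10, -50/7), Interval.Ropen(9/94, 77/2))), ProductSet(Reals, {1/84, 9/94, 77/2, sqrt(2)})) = ProductSet(Reals, {1/84, 9/94, 77/2, sqrt(2)})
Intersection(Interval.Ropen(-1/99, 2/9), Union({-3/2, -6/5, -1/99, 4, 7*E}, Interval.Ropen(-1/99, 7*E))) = Interval.Ropen(-1/99, 2/9)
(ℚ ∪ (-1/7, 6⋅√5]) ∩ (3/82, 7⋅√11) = (3/82, 6⋅√5] ∪ (ℚ ∩ (3/82, 7⋅√11))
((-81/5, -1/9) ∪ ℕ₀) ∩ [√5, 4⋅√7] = {3, 4, …, 10}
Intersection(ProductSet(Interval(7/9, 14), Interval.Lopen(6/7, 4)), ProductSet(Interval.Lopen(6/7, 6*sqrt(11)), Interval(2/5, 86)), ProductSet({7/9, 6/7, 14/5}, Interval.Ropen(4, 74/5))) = ProductSet({14/5}, {4})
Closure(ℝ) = ℝ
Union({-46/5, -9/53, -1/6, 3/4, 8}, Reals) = Reals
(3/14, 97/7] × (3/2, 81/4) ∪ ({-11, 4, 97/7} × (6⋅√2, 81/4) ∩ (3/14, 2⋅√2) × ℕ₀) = (3/14, 97/7] × (3/2, 81/4)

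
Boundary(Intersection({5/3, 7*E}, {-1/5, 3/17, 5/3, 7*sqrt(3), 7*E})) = {5/3, 7*E}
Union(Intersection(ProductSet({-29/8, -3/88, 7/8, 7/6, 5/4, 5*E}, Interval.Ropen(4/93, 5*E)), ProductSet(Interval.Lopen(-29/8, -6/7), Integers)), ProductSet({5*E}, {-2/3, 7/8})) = ProductSet({5*E}, {-2/3, 7/8})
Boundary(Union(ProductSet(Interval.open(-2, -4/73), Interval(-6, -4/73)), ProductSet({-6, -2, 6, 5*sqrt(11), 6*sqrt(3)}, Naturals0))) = Union(ProductSet({-2, -4/73}, Interval(-6, -4/73)), ProductSet({-6, -2, 6, 5*sqrt(11), 6*sqrt(3)}, Union(Complement(Naturals0, Interval.open(-6, -4/73)), Naturals0)), ProductSet(Interval(-2, -4/73), {-6, -4/73}))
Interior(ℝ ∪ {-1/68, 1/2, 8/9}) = ℝ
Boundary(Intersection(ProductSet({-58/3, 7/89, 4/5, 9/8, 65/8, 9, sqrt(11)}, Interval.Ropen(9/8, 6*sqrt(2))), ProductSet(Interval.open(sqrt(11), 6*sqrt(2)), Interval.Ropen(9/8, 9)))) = ProductSet({65/8}, Interval(9/8, 6*sqrt(2)))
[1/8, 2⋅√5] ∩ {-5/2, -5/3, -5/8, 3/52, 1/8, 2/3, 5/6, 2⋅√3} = {1/8, 2/3, 5/6, 2⋅√3}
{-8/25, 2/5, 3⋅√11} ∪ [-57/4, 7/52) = [-57/4, 7/52) ∪ {2/5, 3⋅√11}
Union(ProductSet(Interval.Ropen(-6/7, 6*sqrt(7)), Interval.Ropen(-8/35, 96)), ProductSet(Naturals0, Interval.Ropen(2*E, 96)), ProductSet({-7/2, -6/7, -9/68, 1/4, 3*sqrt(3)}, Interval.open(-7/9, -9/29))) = Union(ProductSet({-7/2, -6/7, -9/68, 1/4, 3*sqrt(3)}, Interval.open(-7/9, -9/29)), ProductSet(Interval.Ropen(-6/7, 6*sqrt(7)), Interval.Ropen(-8/35, 96)), ProductSet(Naturals0, Interval.Ropen(2*E, 96)))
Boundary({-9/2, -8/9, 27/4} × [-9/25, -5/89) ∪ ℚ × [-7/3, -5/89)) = ℝ × [-7/3, -5/89]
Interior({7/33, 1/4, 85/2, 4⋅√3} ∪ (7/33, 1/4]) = (7/33, 1/4)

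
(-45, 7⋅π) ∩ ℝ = (-45, 7⋅π)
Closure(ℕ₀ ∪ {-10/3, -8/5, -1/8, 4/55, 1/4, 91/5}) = {-10/3, -8/5, -1/8, 4/55, 1/4, 91/5} ∪ ℕ₀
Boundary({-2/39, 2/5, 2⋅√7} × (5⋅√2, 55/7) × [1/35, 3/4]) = {-2/39, 2/5, 2⋅√7} × [5⋅√2, 55/7] × [1/35, 3/4]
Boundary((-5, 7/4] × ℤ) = [-5, 7/4] × ℤ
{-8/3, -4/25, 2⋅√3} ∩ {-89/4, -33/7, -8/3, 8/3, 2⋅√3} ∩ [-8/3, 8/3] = {-8/3}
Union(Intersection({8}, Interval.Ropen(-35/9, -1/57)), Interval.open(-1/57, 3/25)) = Interval.open(-1/57, 3/25)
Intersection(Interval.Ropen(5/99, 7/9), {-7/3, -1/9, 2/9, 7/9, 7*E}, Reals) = {2/9}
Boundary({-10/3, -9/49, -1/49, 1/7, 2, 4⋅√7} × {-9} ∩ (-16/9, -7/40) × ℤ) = {-9/49} × {-9}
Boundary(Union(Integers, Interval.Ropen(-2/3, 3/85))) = Union(Complement(Integers, Interval.open(-2/3, 3/85)), {-2/3, 3/85})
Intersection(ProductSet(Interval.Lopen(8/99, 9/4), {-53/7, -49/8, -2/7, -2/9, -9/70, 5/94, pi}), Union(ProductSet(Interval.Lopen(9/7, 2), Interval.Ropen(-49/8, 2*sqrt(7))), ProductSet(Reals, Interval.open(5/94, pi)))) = ProductSet(Interval.Lopen(9/7, 2), {-49/8, -2/7, -2/9, -9/70, 5/94, pi})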